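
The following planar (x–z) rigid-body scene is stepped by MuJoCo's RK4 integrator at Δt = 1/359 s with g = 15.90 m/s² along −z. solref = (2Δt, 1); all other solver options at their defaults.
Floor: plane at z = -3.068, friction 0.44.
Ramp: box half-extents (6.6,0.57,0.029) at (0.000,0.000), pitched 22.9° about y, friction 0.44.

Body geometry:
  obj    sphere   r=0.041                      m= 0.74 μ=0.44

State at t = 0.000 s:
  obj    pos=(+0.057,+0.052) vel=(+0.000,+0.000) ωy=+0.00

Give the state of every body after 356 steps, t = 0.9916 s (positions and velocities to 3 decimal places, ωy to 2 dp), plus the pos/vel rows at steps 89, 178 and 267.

State at t = 0.9916 s:
  obj    pos=(+2.059,-0.794) vel=(+4.037,-1.705) ωy=+106.88

Key-timestep trajectory:
   step    t(s)  obj.x    obj.z    obj.vx   obj.vz 
     89  0.2479   +0.182  -0.001  +1.009  -0.426
    178  0.4958   +0.557  -0.159  +2.019  -0.853
    267  0.7437   +1.183  -0.424  +3.028  -1.279


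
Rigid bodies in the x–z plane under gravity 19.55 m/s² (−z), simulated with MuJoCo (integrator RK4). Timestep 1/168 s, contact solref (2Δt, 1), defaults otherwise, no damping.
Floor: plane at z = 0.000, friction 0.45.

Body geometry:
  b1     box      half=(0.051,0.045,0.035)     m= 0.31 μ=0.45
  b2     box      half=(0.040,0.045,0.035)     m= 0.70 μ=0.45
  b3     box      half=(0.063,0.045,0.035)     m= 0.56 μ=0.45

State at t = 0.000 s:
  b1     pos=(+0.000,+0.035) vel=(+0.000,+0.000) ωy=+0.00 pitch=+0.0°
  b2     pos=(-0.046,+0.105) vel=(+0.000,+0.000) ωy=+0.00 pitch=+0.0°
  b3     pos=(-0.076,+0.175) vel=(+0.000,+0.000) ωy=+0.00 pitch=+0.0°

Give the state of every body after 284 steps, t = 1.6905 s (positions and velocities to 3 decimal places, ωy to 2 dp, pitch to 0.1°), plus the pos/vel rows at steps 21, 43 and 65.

State at t = 1.6905 s:
  b1     pos=(+0.001,+0.035) vel=(+0.000,+0.000) ωy=+0.00 pitch=+0.0°
  b2     pos=(-0.098,+0.040) vel=(+0.000,+0.000) ωy=+0.00 pitch=-90.0°
  b3     pos=(-0.302,+0.035) vel=(+0.000,+0.000) ωy=+0.00 pitch=+180.0°

Key-timestep trajectory:
   step    t(s)  b1.x    b1.z    b1.vx   b1.vz   b2.x    b2.z    b2.vx   b2.vz   b3.x    b3.z    b3.vx   b3.vz 
     21  0.1250   +0.000  +0.035  +0.003  +0.000   -0.054  +0.105  -0.156  -0.011   -0.099  +0.166  -0.432  -0.203
     43  0.2560   +0.001  +0.035  +0.001  +0.010   -0.095  +0.054  -0.417  -1.292   -0.189  +0.061  -1.037  -0.199
     65  0.3869   +0.001  +0.035  +0.000  +0.000   -0.098  +0.040  +0.000  +0.001   -0.280  +0.053  -0.759  -0.649


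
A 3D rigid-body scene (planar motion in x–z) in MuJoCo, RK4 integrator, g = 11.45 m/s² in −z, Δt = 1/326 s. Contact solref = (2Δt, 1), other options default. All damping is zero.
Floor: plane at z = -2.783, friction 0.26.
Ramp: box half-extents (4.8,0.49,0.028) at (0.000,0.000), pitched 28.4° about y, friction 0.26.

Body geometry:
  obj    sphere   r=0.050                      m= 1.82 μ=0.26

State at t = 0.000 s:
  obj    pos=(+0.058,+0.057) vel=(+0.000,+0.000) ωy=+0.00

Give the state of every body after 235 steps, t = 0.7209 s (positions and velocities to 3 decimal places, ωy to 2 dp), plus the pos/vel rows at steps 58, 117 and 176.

State at t = 0.7209 s:
  obj    pos=(+0.947,-0.424) vel=(+2.467,-1.334) ωy=+56.07

Key-timestep trajectory:
   step    t(s)  obj.x    obj.z    obj.vx   obj.vz 
     58  0.1779   +0.112  +0.028  +0.609  -0.329
    117  0.3589   +0.279  -0.062  +1.228  -0.664
    176  0.5399   +0.557  -0.212  +1.847  -0.999


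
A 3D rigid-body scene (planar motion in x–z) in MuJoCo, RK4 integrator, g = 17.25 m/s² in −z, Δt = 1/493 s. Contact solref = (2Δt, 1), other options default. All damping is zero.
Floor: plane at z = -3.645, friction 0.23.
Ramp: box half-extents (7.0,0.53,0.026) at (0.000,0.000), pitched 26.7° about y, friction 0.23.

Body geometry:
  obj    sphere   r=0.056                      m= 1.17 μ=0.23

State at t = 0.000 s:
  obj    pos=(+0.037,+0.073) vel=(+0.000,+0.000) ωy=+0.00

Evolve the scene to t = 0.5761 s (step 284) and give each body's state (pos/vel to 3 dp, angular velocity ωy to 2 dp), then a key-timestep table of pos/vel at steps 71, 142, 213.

State at t = 0.5761 s:
  obj    pos=(+0.858,-0.340) vel=(+2.849,-1.433) ωy=+56.94

Key-timestep trajectory:
   step    t(s)  obj.x    obj.z    obj.vx   obj.vz 
     71  0.1440   +0.088  +0.047  +0.712  -0.358
    142  0.2880   +0.242  -0.030  +1.425  -0.717
    213  0.4320   +0.499  -0.159  +2.137  -1.075


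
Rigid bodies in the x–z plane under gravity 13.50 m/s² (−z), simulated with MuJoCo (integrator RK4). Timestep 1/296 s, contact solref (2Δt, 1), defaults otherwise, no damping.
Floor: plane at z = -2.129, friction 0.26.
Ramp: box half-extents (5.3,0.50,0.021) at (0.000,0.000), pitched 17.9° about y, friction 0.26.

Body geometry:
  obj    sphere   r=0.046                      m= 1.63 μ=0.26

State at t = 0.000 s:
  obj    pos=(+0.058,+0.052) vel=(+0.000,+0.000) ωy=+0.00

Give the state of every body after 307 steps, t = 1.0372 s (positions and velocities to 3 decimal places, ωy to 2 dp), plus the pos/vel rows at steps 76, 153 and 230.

State at t = 1.0372 s:
  obj    pos=(+1.575,-0.438) vel=(+2.925,-0.945) ωy=+66.82

Key-timestep trajectory:
   step    t(s)  obj.x    obj.z    obj.vx   obj.vz 
     76  0.2568   +0.151  +0.022  +0.724  -0.234
    153  0.5169   +0.435  -0.070  +1.458  -0.471
    230  0.7770   +0.909  -0.223  +2.192  -0.708


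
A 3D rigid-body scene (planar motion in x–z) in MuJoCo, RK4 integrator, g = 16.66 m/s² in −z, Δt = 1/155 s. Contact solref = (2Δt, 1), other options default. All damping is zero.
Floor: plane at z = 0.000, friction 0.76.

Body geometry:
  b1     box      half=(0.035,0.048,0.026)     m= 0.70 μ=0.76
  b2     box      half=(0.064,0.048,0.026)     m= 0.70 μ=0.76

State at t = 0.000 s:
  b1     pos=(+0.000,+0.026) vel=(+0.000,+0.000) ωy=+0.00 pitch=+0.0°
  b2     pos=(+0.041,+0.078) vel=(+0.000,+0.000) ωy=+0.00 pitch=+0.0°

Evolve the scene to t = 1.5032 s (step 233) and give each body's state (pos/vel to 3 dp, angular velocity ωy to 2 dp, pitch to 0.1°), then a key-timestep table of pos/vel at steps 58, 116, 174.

State at t = 1.5032 s:
  b1     pos=(-0.001,+0.026) vel=(-0.001,+0.000) ωy=+0.00 pitch=+0.0°
  b2     pos=(+0.057,+0.065) vel=(+0.000,-0.001) ωy=-0.03 pitch=+47.7°

Key-timestep trajectory:
   step    t(s)  b1.x    b1.z    b1.vx   b1.vz   b2.x    b2.z    b2.vx   b2.vz 
     58  0.3742   +0.000  +0.026  +0.000  +0.000   +0.074  +0.069  -0.042  -0.003
    116  0.7484   +0.000  +0.026  -0.001  +0.000   +0.058  +0.065  +0.000  -0.001
    174  1.1226   -0.001  +0.026  -0.001  +0.000   +0.057  +0.065  +0.000  -0.001


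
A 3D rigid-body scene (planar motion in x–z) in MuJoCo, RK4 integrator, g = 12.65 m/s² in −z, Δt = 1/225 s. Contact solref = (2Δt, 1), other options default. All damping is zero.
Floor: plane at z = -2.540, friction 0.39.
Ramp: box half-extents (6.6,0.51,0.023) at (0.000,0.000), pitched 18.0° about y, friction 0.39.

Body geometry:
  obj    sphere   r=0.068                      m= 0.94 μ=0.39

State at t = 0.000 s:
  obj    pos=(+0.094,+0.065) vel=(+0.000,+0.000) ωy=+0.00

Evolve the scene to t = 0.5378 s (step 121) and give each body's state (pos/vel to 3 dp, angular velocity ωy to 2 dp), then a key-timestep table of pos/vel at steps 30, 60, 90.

State at t = 0.5378 s:
  obj    pos=(+0.478,-0.060) vel=(+1.428,-0.464) ωy=+22.08

Key-timestep trajectory:
   step    t(s)  obj.x    obj.z    obj.vx   obj.vz 
     30  0.1333   +0.118  +0.057  +0.354  -0.115
     60  0.2667   +0.188  +0.034  +0.708  -0.230
     90  0.4000   +0.307  -0.004  +1.062  -0.345


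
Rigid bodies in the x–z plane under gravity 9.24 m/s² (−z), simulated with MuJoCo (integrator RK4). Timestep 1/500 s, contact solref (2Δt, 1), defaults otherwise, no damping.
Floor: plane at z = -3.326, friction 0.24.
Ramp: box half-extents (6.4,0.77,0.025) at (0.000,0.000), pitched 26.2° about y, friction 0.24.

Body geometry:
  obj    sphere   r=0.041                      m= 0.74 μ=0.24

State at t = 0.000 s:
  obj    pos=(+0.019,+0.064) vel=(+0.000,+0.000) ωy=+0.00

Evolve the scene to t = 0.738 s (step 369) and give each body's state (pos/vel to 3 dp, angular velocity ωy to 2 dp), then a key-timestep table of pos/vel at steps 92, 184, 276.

State at t = 0.738 s:
  obj    pos=(+0.731,-0.286) vel=(+1.930,-0.949) ωy=+52.44

Key-timestep trajectory:
   step    t(s)  obj.x    obj.z    obj.vx   obj.vz 
     92  0.1840   +0.063  +0.042  +0.481  -0.237
    184  0.3680   +0.196  -0.023  +0.962  -0.473
    276  0.5520   +0.417  -0.132  +1.443  -0.710


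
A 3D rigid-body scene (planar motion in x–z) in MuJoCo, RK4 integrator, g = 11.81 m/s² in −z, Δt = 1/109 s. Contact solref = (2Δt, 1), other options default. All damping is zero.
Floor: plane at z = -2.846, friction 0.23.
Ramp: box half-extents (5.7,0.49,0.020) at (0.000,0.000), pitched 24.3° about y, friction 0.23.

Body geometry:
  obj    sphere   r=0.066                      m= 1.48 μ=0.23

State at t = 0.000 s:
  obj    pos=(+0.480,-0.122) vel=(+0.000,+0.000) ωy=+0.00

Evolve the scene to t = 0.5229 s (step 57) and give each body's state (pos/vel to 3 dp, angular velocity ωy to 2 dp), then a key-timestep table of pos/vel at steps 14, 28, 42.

State at t = 0.5229 s:
  obj    pos=(+0.913,-0.318) vel=(+1.655,-0.747) ωy=+27.48

Key-timestep trajectory:
   step    t(s)  obj.x    obj.z    obj.vx   obj.vz 
     14  0.1284   +0.506  -0.134  +0.407  -0.183
     28  0.2569   +0.584  -0.170  +0.813  -0.367
     42  0.3853   +0.715  -0.228  +1.219  -0.551


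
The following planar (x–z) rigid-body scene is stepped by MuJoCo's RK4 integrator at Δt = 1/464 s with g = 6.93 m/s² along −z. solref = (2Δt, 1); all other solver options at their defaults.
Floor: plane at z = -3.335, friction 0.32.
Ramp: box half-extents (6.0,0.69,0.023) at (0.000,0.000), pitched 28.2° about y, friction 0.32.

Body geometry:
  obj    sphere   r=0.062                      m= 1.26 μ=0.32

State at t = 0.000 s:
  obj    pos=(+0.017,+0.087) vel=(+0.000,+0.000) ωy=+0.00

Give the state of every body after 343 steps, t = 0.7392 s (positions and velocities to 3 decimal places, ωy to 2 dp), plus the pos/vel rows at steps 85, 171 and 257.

State at t = 0.7392 s:
  obj    pos=(+0.580,-0.215) vel=(+1.524,-0.817) ωy=+27.89

Key-timestep trajectory:
   step    t(s)  obj.x    obj.z    obj.vx   obj.vz 
     85  0.1832   +0.052  +0.069  +0.378  -0.203
    171  0.3685   +0.157  +0.012  +0.760  -0.407
    257  0.5539   +0.333  -0.082  +1.142  -0.612


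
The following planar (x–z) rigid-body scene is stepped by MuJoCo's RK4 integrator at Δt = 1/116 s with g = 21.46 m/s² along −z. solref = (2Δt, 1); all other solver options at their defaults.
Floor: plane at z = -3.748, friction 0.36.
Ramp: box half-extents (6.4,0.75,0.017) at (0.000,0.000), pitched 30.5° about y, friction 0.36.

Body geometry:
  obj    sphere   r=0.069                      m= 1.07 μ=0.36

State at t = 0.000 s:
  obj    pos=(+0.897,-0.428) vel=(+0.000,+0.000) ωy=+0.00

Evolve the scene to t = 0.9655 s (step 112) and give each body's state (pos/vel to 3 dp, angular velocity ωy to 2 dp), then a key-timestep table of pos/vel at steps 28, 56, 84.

State at t = 0.9655 s:
  obj    pos=(+4.021,-2.269) vel=(+6.471,-3.812) ωy=+108.84

Key-timestep trajectory:
   step    t(s)  obj.x    obj.z    obj.vx   obj.vz 
     28  0.2414   +1.092  -0.544  +1.618  -0.953
     56  0.4828   +1.678  -0.889  +3.236  -1.906
     84  0.7241   +2.654  -1.464  +4.853  -2.859


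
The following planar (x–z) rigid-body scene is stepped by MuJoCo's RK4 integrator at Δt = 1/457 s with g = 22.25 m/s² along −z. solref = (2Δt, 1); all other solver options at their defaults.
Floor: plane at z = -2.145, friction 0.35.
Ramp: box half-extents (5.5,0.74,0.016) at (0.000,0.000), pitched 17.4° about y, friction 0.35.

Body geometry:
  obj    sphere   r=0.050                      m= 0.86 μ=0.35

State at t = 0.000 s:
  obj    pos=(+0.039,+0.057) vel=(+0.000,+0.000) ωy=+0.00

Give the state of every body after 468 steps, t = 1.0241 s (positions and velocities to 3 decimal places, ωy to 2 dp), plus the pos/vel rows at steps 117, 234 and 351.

State at t = 1.0241 s:
  obj    pos=(+2.417,-0.688) vel=(+4.644,-1.455) ωy=+97.33

Key-timestep trajectory:
   step    t(s)  obj.x    obj.z    obj.vx   obj.vz 
    117  0.2560   +0.188  +0.010  +1.161  -0.364
    234  0.5120   +0.634  -0.129  +2.322  -0.728
    351  0.7681   +1.377  -0.362  +3.483  -1.092


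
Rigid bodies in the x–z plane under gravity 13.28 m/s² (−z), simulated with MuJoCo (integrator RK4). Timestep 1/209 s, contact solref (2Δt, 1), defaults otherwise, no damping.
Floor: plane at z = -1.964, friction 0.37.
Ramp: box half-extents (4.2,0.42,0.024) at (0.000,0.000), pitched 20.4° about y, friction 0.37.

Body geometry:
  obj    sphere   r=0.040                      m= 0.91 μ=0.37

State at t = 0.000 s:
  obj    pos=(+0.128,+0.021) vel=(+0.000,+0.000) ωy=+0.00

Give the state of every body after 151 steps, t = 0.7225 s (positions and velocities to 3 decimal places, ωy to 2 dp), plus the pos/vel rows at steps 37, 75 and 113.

State at t = 0.7225 s:
  obj    pos=(+0.937,-0.280) vel=(+2.239,-0.833) ωy=+59.71

Key-timestep trajectory:
   step    t(s)  obj.x    obj.z    obj.vx   obj.vz 
     37  0.1770   +0.177  +0.003  +0.549  -0.204
     75  0.3589   +0.328  -0.054  +1.112  -0.414
    113  0.5407   +0.581  -0.148  +1.676  -0.623


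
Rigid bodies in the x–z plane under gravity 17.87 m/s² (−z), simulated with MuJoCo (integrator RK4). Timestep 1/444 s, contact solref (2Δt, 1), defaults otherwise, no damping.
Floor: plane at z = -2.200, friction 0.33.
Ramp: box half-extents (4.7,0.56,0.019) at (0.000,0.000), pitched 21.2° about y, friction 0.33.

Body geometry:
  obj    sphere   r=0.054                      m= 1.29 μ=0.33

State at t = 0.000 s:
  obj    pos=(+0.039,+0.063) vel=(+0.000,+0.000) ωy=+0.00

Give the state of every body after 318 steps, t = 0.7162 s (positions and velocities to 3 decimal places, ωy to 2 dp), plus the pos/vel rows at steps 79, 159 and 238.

State at t = 0.7162 s:
  obj    pos=(+1.143,-0.365) vel=(+3.082,-1.196) ωy=+61.22

Key-timestep trajectory:
   step    t(s)  obj.x    obj.z    obj.vx   obj.vz 
     79  0.1779   +0.107  +0.037  +0.766  -0.297
    159  0.3581   +0.315  -0.044  +1.541  -0.598
    238  0.5360   +0.657  -0.177  +2.307  -0.895


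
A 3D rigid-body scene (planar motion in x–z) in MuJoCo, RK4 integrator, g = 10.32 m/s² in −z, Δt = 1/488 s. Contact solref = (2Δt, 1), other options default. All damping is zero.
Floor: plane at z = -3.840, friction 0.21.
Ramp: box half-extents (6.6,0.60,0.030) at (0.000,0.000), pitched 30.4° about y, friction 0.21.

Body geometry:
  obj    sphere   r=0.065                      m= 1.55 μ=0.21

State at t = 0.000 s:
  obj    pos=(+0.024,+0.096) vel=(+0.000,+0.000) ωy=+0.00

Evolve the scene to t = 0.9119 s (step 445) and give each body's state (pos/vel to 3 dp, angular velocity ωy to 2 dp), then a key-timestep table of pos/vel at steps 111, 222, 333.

State at t = 0.9119 s:
  obj    pos=(+1.362,-0.689) vel=(+2.934,-1.721) ωy=+52.32

Key-timestep trajectory:
   step    t(s)  obj.x    obj.z    obj.vx   obj.vz 
    111  0.2275   +0.107  +0.047  +0.732  -0.429
    222  0.4549   +0.357  -0.099  +1.464  -0.859
    333  0.6824   +0.773  -0.343  +2.196  -1.288


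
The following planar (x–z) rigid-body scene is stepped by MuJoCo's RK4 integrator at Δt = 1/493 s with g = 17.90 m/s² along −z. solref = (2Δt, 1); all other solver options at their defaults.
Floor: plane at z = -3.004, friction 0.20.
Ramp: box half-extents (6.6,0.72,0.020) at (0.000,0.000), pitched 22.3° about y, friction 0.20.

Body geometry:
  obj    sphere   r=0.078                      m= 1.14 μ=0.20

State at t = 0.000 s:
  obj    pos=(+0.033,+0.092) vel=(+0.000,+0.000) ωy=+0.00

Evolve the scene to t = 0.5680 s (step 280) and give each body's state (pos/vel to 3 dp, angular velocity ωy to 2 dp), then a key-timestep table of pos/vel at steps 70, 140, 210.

State at t = 0.5680 s:
  obj    pos=(+0.757,-0.205) vel=(+2.550,-1.046) ωy=+35.32

Key-timestep trajectory:
   step    t(s)  obj.x    obj.z    obj.vx   obj.vz 
     70  0.1420   +0.078  +0.074  +0.637  -0.261
    140  0.2840   +0.214  +0.018  +1.275  -0.523
    210  0.4260   +0.440  -0.075  +1.912  -0.784


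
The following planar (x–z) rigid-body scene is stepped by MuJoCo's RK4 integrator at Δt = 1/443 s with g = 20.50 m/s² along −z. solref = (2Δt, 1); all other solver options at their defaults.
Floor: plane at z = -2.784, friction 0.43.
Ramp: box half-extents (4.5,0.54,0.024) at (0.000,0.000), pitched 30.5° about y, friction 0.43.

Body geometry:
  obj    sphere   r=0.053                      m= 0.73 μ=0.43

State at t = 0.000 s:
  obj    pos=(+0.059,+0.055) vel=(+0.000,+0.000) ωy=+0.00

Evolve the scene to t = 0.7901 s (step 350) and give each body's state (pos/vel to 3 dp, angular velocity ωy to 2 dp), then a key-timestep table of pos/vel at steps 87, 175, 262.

State at t = 0.7901 s:
  obj    pos=(+2.058,-1.123) vel=(+5.059,-2.980) ωy=+110.77

Key-timestep trajectory:
   step    t(s)  obj.x    obj.z    obj.vx   obj.vz 
     87  0.1964   +0.182  -0.018  +1.258  -0.741
    175  0.3950   +0.559  -0.240  +2.530  -1.490
    262  0.5914   +1.179  -0.605  +3.787  -2.231


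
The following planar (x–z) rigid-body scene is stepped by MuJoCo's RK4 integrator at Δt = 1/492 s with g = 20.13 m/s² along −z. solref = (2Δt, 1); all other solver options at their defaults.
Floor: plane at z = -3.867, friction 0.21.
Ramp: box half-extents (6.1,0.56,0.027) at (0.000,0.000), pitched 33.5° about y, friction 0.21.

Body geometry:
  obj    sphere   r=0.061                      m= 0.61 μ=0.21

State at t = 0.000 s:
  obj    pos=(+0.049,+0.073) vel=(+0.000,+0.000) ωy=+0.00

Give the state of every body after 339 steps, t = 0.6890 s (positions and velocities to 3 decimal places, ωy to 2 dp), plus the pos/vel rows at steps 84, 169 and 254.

State at t = 0.6890 s:
  obj    pos=(+1.620,-0.967) vel=(+4.560,-3.018) ωy=+89.63

Key-timestep trajectory:
   step    t(s)  obj.x    obj.z    obj.vx   obj.vz 
     84  0.1707   +0.146  +0.009  +1.130  -0.748
    169  0.3435   +0.440  -0.185  +2.273  -1.505
    254  0.5163   +0.931  -0.511  +3.417  -2.262


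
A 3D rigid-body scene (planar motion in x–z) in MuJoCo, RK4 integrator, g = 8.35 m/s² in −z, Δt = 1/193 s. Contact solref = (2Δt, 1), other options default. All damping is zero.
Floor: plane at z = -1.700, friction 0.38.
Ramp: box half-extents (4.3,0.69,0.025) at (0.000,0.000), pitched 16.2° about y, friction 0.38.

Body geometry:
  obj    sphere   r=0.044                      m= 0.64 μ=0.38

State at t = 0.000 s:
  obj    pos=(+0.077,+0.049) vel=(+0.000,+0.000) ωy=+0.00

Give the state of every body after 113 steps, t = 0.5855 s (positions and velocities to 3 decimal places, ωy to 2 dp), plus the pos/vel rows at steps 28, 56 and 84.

State at t = 0.5855 s:
  obj    pos=(+0.351,-0.030) vel=(+0.936,-0.272) ωy=+22.13

Key-timestep trajectory:
   step    t(s)  obj.x    obj.z    obj.vx   obj.vz 
     28  0.1451   +0.094  +0.045  +0.232  -0.067
     56  0.2902   +0.144  +0.030  +0.464  -0.135
     84  0.4352   +0.228  +0.005  +0.695  -0.202


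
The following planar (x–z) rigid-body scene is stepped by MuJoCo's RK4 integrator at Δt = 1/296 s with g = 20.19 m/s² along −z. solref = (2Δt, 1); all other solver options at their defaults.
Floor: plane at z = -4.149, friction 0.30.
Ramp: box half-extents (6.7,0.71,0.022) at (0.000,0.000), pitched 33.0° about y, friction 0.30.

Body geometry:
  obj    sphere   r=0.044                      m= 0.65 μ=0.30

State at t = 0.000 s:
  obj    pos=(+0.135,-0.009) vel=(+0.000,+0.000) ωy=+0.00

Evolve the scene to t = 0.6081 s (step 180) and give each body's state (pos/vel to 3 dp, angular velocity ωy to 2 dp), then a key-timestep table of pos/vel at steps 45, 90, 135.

State at t = 0.6081 s:
  obj    pos=(+1.353,-0.800) vel=(+4.006,-2.602) ωy=+108.53

Key-timestep trajectory:
   step    t(s)  obj.x    obj.z    obj.vx   obj.vz 
     45  0.1520   +0.211  -0.058  +1.002  -0.651
     90  0.3041   +0.440  -0.207  +2.003  -1.301
    135  0.4561   +0.820  -0.454  +3.005  -1.951


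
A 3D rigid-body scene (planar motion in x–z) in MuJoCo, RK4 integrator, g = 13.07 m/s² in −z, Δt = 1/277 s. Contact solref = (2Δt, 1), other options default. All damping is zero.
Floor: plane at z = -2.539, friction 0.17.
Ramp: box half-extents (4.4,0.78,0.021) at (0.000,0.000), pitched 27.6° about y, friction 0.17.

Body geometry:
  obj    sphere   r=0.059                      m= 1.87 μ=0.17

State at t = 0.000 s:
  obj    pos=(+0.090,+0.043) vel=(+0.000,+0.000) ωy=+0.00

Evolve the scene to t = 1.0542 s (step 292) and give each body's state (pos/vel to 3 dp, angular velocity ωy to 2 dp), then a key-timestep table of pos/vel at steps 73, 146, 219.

State at t = 1.0542 s:
  obj    pos=(+2.220,-1.070) vel=(+4.041,-2.113) ωy=+77.26

Key-timestep trajectory:
   step    t(s)  obj.x    obj.z    obj.vx   obj.vz 
     73  0.2635   +0.223  -0.026  +1.010  -0.528
    146  0.5271   +0.623  -0.235  +2.021  -1.056
    219  0.7906   +1.288  -0.583  +3.031  -1.584


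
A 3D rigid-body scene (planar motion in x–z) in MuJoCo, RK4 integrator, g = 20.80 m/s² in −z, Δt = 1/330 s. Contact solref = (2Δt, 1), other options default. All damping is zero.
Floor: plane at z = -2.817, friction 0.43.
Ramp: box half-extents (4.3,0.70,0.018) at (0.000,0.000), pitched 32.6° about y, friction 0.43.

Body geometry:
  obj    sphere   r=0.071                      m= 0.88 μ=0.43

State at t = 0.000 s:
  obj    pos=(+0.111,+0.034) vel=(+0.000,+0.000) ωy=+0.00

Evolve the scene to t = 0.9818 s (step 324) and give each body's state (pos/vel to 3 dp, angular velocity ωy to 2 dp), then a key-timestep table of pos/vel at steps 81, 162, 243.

State at t = 0.9818 s:
  obj    pos=(+3.362,-2.044) vel=(+6.621,-4.234) ωy=+110.68

Key-timestep trajectory:
   step    t(s)  obj.x    obj.z    obj.vx   obj.vz 
     81  0.2455   +0.314  -0.095  +1.655  -1.059
    162  0.4909   +0.924  -0.485  +3.311  -2.117
    243  0.7364   +1.940  -1.135  +4.966  -3.176


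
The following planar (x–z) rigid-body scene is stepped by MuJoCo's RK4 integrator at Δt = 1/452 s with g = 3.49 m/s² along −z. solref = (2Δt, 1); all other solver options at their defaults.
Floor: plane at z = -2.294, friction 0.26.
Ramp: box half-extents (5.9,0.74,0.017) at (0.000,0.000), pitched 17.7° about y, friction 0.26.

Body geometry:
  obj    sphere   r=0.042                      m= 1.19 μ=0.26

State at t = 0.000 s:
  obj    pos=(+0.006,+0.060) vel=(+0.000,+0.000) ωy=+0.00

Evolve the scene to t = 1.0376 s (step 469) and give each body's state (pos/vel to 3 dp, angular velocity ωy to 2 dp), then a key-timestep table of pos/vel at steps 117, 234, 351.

State at t = 1.0376 s:
  obj    pos=(+0.395,-0.064) vel=(+0.749,-0.239) ωy=+18.72

Key-timestep trajectory:
   step    t(s)  obj.x    obj.z    obj.vx   obj.vz 
    117  0.2588   +0.030  +0.052  +0.187  -0.060
    234  0.5177   +0.103  +0.029  +0.374  -0.119
    351  0.7765   +0.224  -0.009  +0.561  -0.179


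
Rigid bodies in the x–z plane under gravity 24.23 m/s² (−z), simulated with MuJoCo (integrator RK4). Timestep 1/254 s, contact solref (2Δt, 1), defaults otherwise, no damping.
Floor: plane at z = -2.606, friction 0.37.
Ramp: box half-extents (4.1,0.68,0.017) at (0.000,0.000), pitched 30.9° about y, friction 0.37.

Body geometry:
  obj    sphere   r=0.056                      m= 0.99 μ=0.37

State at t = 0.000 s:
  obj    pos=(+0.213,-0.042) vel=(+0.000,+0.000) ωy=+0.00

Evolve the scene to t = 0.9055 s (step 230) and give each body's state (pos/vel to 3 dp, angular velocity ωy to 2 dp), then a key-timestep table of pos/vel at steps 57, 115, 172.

State at t = 0.9055 s:
  obj    pos=(+3.340,-1.914) vel=(+6.906,-4.133) ωy=+143.70

Key-timestep trajectory:
   step    t(s)  obj.x    obj.z    obj.vx   obj.vz 
     57  0.2244   +0.405  -0.157  +1.712  -1.024
    115  0.4528   +0.995  -0.510  +3.453  -2.067
    172  0.6772   +1.962  -1.089  +5.164  -3.091


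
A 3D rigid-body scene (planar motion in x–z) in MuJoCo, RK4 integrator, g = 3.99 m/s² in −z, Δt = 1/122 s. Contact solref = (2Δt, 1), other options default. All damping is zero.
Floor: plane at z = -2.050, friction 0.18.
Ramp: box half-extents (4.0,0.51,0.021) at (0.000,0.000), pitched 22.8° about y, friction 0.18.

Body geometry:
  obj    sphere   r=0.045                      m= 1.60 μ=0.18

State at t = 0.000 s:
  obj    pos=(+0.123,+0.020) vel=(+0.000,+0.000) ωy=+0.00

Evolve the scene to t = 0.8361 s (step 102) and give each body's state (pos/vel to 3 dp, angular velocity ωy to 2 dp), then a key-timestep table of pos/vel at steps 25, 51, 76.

State at t = 0.8361 s:
  obj    pos=(+0.479,-0.130) vel=(+0.851,-0.358) ωy=+20.51

Key-timestep trajectory:
   step    t(s)  obj.x    obj.z    obj.vx   obj.vz 
     25  0.2049   +0.144  +0.011  +0.209  -0.088
     51  0.4180   +0.212  -0.018  +0.426  -0.179
     76  0.6230   +0.321  -0.063  +0.634  -0.267


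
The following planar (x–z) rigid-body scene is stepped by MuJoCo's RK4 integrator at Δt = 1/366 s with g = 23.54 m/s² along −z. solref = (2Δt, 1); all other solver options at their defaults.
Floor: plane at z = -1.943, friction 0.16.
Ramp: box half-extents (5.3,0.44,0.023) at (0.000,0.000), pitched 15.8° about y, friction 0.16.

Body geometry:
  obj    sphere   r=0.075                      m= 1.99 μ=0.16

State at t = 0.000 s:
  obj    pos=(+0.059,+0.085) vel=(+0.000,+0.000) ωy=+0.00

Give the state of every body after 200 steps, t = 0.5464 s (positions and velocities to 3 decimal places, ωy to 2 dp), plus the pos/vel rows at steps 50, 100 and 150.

State at t = 0.5464 s:
  obj    pos=(+0.717,-0.101) vel=(+2.407,-0.681) ωy=+33.35

Key-timestep trajectory:
   step    t(s)  obj.x    obj.z    obj.vx   obj.vz 
     50  0.1366   +0.100  +0.074  +0.602  -0.170
    100  0.2732   +0.224  +0.039  +1.204  -0.341
    150  0.4098   +0.429  -0.020  +1.806  -0.511


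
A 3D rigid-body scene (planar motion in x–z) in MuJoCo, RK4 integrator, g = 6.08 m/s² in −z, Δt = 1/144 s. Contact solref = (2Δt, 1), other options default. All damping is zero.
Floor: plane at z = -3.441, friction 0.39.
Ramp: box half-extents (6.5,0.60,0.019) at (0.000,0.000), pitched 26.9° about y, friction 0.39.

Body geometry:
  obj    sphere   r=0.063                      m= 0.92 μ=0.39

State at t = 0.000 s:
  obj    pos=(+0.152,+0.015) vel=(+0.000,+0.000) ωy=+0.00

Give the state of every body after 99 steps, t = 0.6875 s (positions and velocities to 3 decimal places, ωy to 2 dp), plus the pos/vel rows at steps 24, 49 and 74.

State at t = 0.6875 s:
  obj    pos=(+0.566,-0.195) vel=(+1.205,-0.611) ωy=+21.43

Key-timestep trajectory:
   step    t(s)  obj.x    obj.z    obj.vx   obj.vz 
     24  0.1667   +0.176  +0.002  +0.292  -0.148
     49  0.3403   +0.253  -0.037  +0.596  -0.303
     74  0.5139   +0.383  -0.103  +0.901  -0.457


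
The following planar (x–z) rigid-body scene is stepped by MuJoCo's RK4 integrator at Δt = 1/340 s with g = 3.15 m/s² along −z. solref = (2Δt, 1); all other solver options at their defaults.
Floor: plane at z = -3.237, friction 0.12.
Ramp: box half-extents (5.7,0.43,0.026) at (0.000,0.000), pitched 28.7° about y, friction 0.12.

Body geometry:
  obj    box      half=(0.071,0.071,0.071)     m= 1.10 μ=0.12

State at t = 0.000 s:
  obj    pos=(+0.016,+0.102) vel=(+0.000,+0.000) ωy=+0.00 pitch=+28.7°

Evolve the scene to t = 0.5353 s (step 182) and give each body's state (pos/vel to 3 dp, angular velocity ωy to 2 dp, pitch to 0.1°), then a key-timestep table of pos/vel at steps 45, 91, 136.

State at t = 0.5353 s:
  obj    pos=(+0.164,+0.021) vel=(+0.553,-0.308) ωy=+0.00 pitch=+28.7°

Key-timestep trajectory:
   step    t(s)  obj.x    obj.z    obj.vx   obj.vz 
     45  0.1324   +0.025  +0.097  +0.138  -0.073
     91  0.2676   +0.053  +0.082  +0.276  -0.156
    136  0.4000   +0.099  +0.057  +0.413  -0.231


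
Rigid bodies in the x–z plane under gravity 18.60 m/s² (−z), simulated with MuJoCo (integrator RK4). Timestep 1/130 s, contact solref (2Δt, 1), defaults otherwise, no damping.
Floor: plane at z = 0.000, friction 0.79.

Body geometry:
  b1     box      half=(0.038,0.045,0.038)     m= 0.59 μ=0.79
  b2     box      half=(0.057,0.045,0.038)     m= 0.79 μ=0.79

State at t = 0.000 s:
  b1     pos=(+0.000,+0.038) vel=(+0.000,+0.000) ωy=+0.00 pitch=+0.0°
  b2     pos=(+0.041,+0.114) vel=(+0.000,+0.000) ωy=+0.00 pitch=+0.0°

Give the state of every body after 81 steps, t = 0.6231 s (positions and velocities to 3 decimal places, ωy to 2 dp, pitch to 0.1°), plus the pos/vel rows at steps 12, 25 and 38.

State at t = 0.6231 s:
  b1     pos=(+0.000,+0.038) vel=(+0.000,+0.000) ωy=+0.00 pitch=+0.0°
  b2     pos=(+0.089,+0.057) vel=(+0.000,+0.000) ωy=+0.00 pitch=+90.0°

Key-timestep trajectory:
   step    t(s)  b1.x    b1.z    b1.vx   b1.vz   b2.x    b2.z    b2.vx   b2.vz 
     12  0.0923   +0.000  +0.038  +0.000  +0.001   +0.045  +0.113  +0.088  -0.013
     25  0.1923   +0.000  +0.038  -0.001  +0.000   +0.064  +0.103  +0.329  -0.281
     38  0.2923   +0.000  +0.038  +0.000  +0.000   +0.092  +0.054  -0.048  +0.132


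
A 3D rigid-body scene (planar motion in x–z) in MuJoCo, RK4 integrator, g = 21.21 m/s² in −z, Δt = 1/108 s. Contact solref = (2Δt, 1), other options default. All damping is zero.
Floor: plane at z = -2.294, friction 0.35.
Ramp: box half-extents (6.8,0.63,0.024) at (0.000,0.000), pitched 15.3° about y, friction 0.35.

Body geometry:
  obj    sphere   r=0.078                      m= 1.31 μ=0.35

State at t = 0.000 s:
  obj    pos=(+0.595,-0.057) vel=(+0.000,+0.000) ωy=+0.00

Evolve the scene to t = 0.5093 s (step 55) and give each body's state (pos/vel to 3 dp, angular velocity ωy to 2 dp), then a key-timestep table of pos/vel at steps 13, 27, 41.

State at t = 0.5093 s:
  obj    pos=(+1.095,-0.194) vel=(+1.964,-0.537) ωy=+26.08

Key-timestep trajectory:
   step    t(s)  obj.x    obj.z    obj.vx   obj.vz 
     13  0.1204   +0.623  -0.065  +0.465  -0.126
     27  0.2500   +0.716  -0.090  +0.964  -0.264
     41  0.3796   +0.873  -0.133  +1.464  -0.400


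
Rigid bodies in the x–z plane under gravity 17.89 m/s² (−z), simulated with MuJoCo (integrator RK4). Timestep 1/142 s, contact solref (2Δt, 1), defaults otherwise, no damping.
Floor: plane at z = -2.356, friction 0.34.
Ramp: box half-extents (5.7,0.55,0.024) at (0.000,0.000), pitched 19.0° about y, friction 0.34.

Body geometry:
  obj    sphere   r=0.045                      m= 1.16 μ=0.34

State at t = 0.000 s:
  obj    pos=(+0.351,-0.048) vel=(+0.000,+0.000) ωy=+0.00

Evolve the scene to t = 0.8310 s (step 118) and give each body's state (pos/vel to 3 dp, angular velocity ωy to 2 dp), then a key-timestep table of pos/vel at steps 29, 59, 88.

State at t = 0.8310 s:
  obj    pos=(+1.709,-0.516) vel=(+3.269,-1.125) ωy=+76.81

Key-timestep trajectory:
   step    t(s)  obj.x    obj.z    obj.vx   obj.vz 
     29  0.2042   +0.433  -0.076  +0.804  -0.277
     59  0.4155   +0.691  -0.165  +1.634  -0.563
     88  0.6197   +1.106  -0.308  +2.438  -0.839


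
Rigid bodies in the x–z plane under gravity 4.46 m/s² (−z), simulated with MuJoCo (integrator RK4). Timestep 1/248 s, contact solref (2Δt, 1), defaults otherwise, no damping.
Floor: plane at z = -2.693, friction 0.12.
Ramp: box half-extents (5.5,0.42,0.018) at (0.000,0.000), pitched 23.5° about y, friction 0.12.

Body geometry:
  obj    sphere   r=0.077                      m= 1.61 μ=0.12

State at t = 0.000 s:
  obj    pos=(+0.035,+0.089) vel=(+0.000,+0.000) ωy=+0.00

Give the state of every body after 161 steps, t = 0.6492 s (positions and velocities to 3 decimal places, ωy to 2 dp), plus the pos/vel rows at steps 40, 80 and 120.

State at t = 0.6492 s:
  obj    pos=(+0.284,-0.020) vel=(+0.767,-0.336) ωy=+10.30

Key-timestep trajectory:
   step    t(s)  obj.x    obj.z    obj.vx   obj.vz 
     40  0.1613   +0.050  +0.082  +0.191  -0.084
     80  0.3226   +0.097  +0.062  +0.383  -0.163
    120  0.4839   +0.173  +0.028  +0.573  -0.246


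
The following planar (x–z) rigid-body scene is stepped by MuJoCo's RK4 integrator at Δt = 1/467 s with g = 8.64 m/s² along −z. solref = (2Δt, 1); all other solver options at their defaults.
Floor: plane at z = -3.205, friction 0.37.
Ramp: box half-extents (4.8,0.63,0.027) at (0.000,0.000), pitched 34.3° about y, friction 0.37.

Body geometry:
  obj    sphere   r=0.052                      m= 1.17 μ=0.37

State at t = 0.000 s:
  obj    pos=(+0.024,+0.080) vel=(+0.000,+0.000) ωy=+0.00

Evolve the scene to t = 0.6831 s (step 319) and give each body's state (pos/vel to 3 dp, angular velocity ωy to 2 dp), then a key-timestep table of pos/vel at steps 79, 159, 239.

State at t = 0.6831 s:
  obj    pos=(+0.694,-0.378) vel=(+1.963,-1.339) ωy=+45.68

Key-timestep trajectory:
   step    t(s)  obj.x    obj.z    obj.vx   obj.vz 
     79  0.1692   +0.065  +0.051  +0.486  -0.332
    159  0.3405   +0.190  -0.034  +0.978  -0.667
    239  0.5118   +0.400  -0.177  +1.470  -1.003


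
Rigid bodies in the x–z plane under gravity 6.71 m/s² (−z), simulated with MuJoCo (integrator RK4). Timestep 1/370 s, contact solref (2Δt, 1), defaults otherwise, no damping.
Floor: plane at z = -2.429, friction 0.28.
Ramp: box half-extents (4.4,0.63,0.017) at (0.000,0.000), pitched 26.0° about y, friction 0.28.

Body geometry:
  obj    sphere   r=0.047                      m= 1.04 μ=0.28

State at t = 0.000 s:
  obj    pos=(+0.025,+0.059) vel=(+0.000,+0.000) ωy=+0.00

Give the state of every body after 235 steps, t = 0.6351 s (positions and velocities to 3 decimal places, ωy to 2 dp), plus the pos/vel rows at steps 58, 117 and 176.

State at t = 0.6351 s:
  obj    pos=(+0.406,-0.127) vel=(+1.199,-0.585) ωy=+28.39

Key-timestep trajectory:
   step    t(s)  obj.x    obj.z    obj.vx   obj.vz 
     58  0.1568   +0.048  +0.048  +0.296  -0.144
    117  0.3162   +0.119  +0.013  +0.597  -0.291
    176  0.4757   +0.239  -0.045  +0.898  -0.438


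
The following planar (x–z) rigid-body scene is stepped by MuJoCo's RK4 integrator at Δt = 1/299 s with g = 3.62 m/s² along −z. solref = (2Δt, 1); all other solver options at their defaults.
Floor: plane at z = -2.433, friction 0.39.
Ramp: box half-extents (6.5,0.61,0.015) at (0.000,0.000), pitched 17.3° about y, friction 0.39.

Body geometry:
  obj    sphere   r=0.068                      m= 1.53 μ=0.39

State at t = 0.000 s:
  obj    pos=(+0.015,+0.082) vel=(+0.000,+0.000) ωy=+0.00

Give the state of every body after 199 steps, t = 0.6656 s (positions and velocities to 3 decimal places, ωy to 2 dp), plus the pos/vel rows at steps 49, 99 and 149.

State at t = 0.6656 s:
  obj    pos=(+0.178,+0.032) vel=(+0.489,-0.152) ωy=+7.52

Key-timestep trajectory:
   step    t(s)  obj.x    obj.z    obj.vx   obj.vz 
     49  0.1639   +0.025  +0.079  +0.120  -0.037
     99  0.3311   +0.055  +0.070  +0.243  -0.076
    149  0.4983   +0.106  +0.054  +0.366  -0.114


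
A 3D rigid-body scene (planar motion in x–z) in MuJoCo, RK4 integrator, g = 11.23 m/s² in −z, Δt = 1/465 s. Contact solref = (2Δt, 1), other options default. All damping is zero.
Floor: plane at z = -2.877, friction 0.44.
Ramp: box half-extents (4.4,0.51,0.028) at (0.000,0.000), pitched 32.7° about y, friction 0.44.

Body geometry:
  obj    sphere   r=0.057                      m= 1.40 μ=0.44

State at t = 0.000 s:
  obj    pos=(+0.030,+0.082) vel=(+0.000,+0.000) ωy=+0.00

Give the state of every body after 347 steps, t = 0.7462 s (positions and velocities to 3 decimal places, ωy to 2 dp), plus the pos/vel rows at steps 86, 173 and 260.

State at t = 0.7462 s:
  obj    pos=(+1.045,-0.570) vel=(+2.721,-1.747) ωy=+56.73

Key-timestep trajectory:
   step    t(s)  obj.x    obj.z    obj.vx   obj.vz 
     86  0.1849   +0.092  +0.042  +0.675  -0.433
    173  0.3720   +0.282  -0.080  +1.357  -0.871
    260  0.5591   +0.600  -0.284  +2.039  -1.309


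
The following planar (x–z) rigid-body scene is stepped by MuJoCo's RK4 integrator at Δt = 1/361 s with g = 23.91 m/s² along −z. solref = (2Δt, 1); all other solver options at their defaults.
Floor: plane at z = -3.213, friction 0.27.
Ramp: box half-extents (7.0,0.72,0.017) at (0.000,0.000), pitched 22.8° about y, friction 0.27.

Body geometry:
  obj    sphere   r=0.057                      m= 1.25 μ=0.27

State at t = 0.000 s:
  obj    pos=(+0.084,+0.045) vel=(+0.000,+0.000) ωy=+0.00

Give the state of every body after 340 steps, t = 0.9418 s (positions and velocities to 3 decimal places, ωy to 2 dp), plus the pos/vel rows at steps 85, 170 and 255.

State at t = 0.9418 s:
  obj    pos=(+2.790,-1.093) vel=(+5.746,-2.416) ωy=+109.35

Key-timestep trajectory:
   step    t(s)  obj.x    obj.z    obj.vx   obj.vz 
     85  0.2355   +0.253  -0.026  +1.437  -0.604
    170  0.4709   +0.761  -0.239  +2.873  -1.208
    255  0.7064   +1.606  -0.595  +4.310  -1.812


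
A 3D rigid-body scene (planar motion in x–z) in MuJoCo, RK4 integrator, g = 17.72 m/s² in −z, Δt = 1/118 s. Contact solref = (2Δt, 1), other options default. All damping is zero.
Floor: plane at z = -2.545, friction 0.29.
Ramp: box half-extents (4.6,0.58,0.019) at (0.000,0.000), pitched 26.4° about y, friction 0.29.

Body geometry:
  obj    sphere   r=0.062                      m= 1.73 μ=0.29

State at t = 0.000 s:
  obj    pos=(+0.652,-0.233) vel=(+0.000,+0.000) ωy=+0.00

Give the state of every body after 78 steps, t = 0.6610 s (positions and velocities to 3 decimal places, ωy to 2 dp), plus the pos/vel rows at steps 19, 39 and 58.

State at t = 0.6610 s:
  obj    pos=(+1.753,-0.780) vel=(+3.332,-1.654) ωy=+59.98

Key-timestep trajectory:
   step    t(s)  obj.x    obj.z    obj.vx   obj.vz 
     19  0.1610   +0.717  -0.266  +0.812  -0.403
     39  0.3305   +0.927  -0.370  +1.666  -0.827
     58  0.4915   +1.261  -0.536  +2.478  -1.230


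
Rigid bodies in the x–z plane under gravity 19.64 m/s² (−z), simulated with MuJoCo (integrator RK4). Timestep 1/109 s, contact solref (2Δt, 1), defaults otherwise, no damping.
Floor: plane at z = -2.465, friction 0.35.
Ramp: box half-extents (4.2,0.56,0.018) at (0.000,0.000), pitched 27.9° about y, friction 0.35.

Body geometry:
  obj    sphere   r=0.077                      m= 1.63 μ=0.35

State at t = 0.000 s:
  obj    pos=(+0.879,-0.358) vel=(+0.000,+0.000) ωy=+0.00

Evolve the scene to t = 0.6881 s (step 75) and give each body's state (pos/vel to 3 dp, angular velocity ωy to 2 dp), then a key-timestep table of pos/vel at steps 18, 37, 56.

State at t = 0.6881 s:
  obj    pos=(+2.253,-1.085) vel=(+3.992,-2.114) ωy=+58.64

Key-timestep trajectory:
   step    t(s)  obj.x    obj.z    obj.vx   obj.vz 
     18  0.1651   +0.958  -0.400  +0.959  -0.508
     37  0.3394   +1.213  -0.535  +1.970  -1.043
     56  0.5138   +1.645  -0.763  +2.981  -1.578


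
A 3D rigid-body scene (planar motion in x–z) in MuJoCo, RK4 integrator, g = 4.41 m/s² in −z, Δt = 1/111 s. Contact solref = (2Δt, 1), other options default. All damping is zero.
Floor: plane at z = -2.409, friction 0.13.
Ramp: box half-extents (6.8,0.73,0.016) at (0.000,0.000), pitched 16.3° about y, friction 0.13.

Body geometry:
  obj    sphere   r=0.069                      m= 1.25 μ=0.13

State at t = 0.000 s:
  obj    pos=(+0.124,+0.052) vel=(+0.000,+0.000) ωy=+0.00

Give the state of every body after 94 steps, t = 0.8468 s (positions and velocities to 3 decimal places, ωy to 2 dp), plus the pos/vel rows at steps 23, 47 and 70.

State at t = 0.8468 s:
  obj    pos=(+0.428,-0.037) vel=(+0.719,-0.210) ωy=+10.85

Key-timestep trajectory:
   step    t(s)  obj.x    obj.z    obj.vx   obj.vz 
     23  0.2072   +0.142  +0.047  +0.176  -0.051
     47  0.4234   +0.200  +0.030  +0.359  -0.105
     70  0.6306   +0.293  +0.003  +0.535  -0.157


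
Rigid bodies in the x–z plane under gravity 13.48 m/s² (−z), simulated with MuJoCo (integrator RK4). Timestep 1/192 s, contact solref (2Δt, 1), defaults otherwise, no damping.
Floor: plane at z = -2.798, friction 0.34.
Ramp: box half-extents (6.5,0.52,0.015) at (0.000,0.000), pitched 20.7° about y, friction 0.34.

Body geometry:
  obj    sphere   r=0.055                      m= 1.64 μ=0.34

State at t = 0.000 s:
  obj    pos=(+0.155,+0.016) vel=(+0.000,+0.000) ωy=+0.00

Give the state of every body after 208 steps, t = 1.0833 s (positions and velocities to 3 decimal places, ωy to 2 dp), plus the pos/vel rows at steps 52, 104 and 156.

State at t = 1.0833 s:
  obj    pos=(+2.023,-0.690) vel=(+3.449,-1.303) ωy=+67.03

Key-timestep trajectory:
   step    t(s)  obj.x    obj.z    obj.vx   obj.vz 
     52  0.2708   +0.272  -0.028  +0.862  -0.326
    104  0.5417   +0.622  -0.160  +1.725  -0.652
    156  0.8125   +1.206  -0.381  +2.587  -0.977
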